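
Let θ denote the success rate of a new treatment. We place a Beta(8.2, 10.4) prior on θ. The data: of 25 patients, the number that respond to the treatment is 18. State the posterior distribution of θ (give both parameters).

The binomial likelihood is conjugate to the Beta prior: with 18 successes and 7 failures, the posterior is Beta(8.2+18, 10.4+7) = Beta(26.2, 17.4).

Posterior: Beta(26.2, 17.4)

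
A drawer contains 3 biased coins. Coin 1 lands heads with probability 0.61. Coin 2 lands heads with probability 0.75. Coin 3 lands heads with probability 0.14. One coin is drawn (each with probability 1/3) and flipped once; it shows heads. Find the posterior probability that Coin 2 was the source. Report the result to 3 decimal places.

P(heads|C1) = 0.61; P(heads|C2) = 0.75; P(heads|C3) = 0.14.
Prior × likelihood for each source: 0.333333·0.61=0.2033, 0.333333·0.75=0.2500, 0.333333·0.14=0.04667. Summing gives P(heads) = 0.50000.
P(Coin 2 | heads) = 0.2500 / 0.50000 = 0.500.

Posterior probability ≈ 0.500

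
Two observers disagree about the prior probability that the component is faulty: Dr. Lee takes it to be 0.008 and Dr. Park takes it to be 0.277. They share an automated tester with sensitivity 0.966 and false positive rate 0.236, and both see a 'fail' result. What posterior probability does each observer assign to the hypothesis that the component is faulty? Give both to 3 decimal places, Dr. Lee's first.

P('+'|H) = 0.966, P('+'|¬H) = 0.236.
Dr. Lee: numerator 0.966·0.008 = 0.0077280; evidence = 0.0077280+0.236·0.992 = 0.24184; posterior = 0.032.
Dr. Park: numerator 0.966·0.277 = 0.26758; evidence = 0.26758+0.236·0.723 = 0.43821; posterior = 0.611.

Dr. Lee: 0.032; Dr. Park: 0.611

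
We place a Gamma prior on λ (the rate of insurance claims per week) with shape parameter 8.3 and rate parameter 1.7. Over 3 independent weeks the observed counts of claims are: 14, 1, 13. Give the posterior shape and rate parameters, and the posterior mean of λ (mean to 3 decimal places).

The Poisson likelihood adds the total count to the shape and the number of exposure periods to the rate. Here ∑xᵢ = 28 and n = 3, so shape 8.3→36.3 and rate 1.7→4.7.
Posterior mean = shape/rate = 36.3/4.7 = 7.723.

Posterior: Gamma(shape=36.3, rate=4.7); mean ≈ 7.723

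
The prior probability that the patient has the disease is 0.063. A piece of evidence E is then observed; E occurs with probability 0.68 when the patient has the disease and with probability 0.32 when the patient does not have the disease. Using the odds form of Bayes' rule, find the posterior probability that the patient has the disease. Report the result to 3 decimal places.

Prior odds = 0.063/(1−0.063) = 0.067236. In log-odds, ln(0.067236) = -2.6995.
Add log likelihood ratio: ln(2.1250) = 0.75377.
Posterior log-odds = -1.9458, so posterior odds = exp(-1.9458) = 0.14288. Converting, P(H|E) = 0.14288/1.1429 = 0.125.

Posterior probability ≈ 0.125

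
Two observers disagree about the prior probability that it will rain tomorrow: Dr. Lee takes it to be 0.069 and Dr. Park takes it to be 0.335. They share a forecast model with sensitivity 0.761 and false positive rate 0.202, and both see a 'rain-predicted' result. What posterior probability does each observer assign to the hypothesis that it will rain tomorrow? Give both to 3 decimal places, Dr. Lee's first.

P('+'|H) = 0.761, P('+'|¬H) = 0.202.
Dr. Lee: numerator 0.761·0.069 = 0.052509; evidence = 0.052509+0.202·0.931 = 0.24057; posterior = 0.218.
Dr. Park: numerator 0.761·0.335 = 0.25494; evidence = 0.25494+0.202·0.665 = 0.38927; posterior = 0.655.

Dr. Lee: 0.218; Dr. Park: 0.655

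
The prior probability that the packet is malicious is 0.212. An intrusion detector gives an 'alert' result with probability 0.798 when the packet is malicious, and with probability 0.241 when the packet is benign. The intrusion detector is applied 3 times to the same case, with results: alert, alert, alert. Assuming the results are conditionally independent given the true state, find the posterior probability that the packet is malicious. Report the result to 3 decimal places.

Let H be the event that the packet is malicious; start with P(H) = 0.212. P('alert'|H) = 0.798, P('alert'|¬H) = 0.241.
Update on result 1 ('alert'): P(H) ← 0.798·0.2120 / (0.798·0.2120 + 0.241·0.7880) = 0.16918/0.35908 = 0.4711.
Update on result 2 ('alert'): P(H) ← 0.798·0.4711 / (0.798·0.4711 + 0.241·0.5289) = 0.37596/0.50342 = 0.7468.
Update on result 3 ('alert'): P(H) ← 0.798·0.7468 / (0.798·0.7468 + 0.241·0.2532) = 0.59596/0.65698 = 0.9071.

Posterior P(H) ≈ 0.907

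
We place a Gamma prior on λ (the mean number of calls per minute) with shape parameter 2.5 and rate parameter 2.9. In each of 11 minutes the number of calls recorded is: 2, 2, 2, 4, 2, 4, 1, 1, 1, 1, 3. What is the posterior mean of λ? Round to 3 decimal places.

Posterior mean ≈ 1.835

Total count ∑xᵢ = 23 over n = 11 minutes.
Gamma is conjugate to the Poisson likelihood: posterior is Gamma(shape = 2.5+23 = 25.5, rate = 2.9+11 = 13.9).
E[λ | data] = 25.5/13.9 = 1.835.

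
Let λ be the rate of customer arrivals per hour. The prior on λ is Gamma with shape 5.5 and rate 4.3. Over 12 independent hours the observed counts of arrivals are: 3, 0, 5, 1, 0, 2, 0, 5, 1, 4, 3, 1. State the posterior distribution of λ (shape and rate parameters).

Posterior: Gamma(shape=30.5, rate=16.3)

Total count ∑xᵢ = 25 over n = 12 hours.
Gamma is conjugate to the Poisson likelihood: posterior is Gamma(shape = 5.5+25 = 30.5, rate = 4.3+12 = 16.3).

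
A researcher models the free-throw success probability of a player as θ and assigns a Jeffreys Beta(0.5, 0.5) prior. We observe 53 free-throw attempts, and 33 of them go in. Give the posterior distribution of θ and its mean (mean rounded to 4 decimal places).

Observing 33 successes and 20 failures updates Beta(0.5, 0.5) by adding the success and failure counts to the two shape parameters: α = 0.5+33 = 33.5, β = 0.5+20 = 20.5.
Posterior mean = α/(α+β) = 33.5/54 = 0.6204.

Posterior: Beta(33.5, 20.5); mean ≈ 0.6204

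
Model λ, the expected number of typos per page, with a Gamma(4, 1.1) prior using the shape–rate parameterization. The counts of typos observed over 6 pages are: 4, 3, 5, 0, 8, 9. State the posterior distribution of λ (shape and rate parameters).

Total count ∑xᵢ = 29 over n = 6 pages.
Gamma is conjugate to the Poisson likelihood: posterior is Gamma(shape = 4+29 = 33, rate = 1.1+6 = 7.1).

Posterior: Gamma(shape=33, rate=7.1)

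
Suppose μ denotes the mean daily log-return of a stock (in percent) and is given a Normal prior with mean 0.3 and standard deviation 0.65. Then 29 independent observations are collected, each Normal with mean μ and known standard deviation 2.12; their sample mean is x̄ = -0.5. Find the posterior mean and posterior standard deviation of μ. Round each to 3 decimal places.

Posterior mean ≈ -0.285; posterior SD ≈ 0.337

Prior precision 1/τ₀² = 1/0.65² = 2.36686; data precision n/σ² = 29/2.12² = 6.45247.
Posterior precision = 2.36686 + 6.45247 = 8.81934, giving posterior SD = 1/√8.81934 = 0.337.
Posterior mean = (2.36686·0.3 + 6.45247·-0.5) / 8.81934 = -0.285.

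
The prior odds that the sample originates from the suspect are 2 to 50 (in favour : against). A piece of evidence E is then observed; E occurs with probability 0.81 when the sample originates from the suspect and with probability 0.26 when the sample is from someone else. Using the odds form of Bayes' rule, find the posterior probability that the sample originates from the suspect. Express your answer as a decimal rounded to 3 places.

Posterior probability ≈ 0.111

Prior odds = 2/50 = 0.040000. In log-odds, ln(0.040000) = -3.2189.
Add log likelihood ratio: ln(3.1154) = 1.1364.
Posterior log-odds = -2.0825, so posterior odds = exp(-2.0825) = 0.12462. Converting, P(H|E) = 0.12462/1.1246 = 0.111.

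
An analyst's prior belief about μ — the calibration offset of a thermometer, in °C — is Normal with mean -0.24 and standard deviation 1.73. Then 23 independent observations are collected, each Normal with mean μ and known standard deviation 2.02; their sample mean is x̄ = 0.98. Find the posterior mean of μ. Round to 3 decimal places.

With known σ, the Normal prior is conjugate. Weight on the data is w = (n/σ²)/(n/σ² + 1/τ₀²) = 5.63670/(5.63670+0.334124) = 0.94404.
Posterior mean = w·x̄ + (1−w)·μ₀ = 0.94404·0.98 + 0.055959·-0.24 = 0.912.

Posterior mean ≈ 0.912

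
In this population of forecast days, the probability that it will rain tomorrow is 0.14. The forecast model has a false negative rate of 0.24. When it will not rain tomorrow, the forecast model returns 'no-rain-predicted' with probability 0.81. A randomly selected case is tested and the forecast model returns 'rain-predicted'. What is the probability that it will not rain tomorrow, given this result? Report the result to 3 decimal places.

Write H for 'it will rain tomorrow'. Prior odds H:¬H = 0.14/0.86 = 0.16279. For the 'rain-predicted' outcome, the likelihood ratio is 0.76/0.19 = 4.0000.
Posterior odds = 0.16279 × 4.0000 = 0.65116, so P(H|E) = 0.65116/(1+0.65116) = 0.394. Then P(¬H|E) = 1 − 0.394 = 0.606.

P(¬H | E) ≈ 0.606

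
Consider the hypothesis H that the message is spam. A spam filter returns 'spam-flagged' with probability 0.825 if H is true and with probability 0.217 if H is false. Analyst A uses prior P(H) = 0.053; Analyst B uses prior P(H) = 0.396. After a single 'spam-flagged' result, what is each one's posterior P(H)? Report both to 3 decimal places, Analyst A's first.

P('+'|H) = 0.825, P('+'|¬H) = 0.217.
Analyst A: numerator 0.825·0.053 = 0.043725; evidence = 0.043725+0.217·0.947 = 0.24922; posterior = 0.175.
Analyst B: numerator 0.825·0.396 = 0.32670; evidence = 0.32670+0.217·0.604 = 0.45777; posterior = 0.714.

Analyst A: 0.175; Analyst B: 0.714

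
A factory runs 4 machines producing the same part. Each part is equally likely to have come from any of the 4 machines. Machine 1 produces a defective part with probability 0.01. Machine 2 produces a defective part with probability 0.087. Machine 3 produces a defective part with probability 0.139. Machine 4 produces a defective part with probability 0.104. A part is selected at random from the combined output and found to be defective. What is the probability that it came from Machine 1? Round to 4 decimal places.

Posterior probability ≈ 0.0294

Tabulate prior·likelihood by source: [1] prior 0.25, lik 0.01, product 0.002500; [2] prior 0.25, lik 0.087, product 0.02175; [3] prior 0.25, lik 0.139, product 0.03475; [4] prior 0.25, lik 0.104, product 0.02600.
Normalizing constant = 0.085000; the posterior for Machine 1 is its product over the sum, 0.002500/0.085000 = 0.0294.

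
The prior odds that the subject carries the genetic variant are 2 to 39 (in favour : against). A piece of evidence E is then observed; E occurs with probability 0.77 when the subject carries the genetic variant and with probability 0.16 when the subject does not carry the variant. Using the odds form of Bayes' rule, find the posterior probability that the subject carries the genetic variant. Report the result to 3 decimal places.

Posterior probability ≈ 0.198

Prior odds = 2/39 = 0.051282.
Likelihood ratio for E = 0.77/0.16 = 4.8125.
Posterior odds = prior odds × LR = 0.24679.
Posterior probability = odds/(1+odds) = 0.24679/1.2468 = 0.198.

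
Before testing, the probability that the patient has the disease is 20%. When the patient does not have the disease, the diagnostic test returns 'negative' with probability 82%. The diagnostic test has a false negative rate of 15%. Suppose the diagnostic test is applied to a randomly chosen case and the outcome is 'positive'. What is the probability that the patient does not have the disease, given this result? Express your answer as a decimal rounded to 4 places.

Let H be the event that the patient has the disease. P(H) = 0.2, so P(¬H) = 0.8. With E the 'positive' result, P(E|H) = 0.85 and P(E|¬H) = 0.18.
P(E) = 0.85·0.2 + 0.18·0.8 = 0.17000 + 0.14400 = 0.31400.
By Bayes' theorem, P(H|E) = 0.17000 / 0.31400 = 0.5414. Hence P(¬H|E) = 1 − 0.5414 = 0.4586.

P(¬H | E) ≈ 0.4586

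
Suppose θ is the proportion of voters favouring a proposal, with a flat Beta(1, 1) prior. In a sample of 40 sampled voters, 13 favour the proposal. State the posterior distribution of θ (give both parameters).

Observing 13 successes and 27 failures updates Beta(1, 1) by adding the success and failure counts to the two shape parameters: α = 1+13 = 14, β = 1+27 = 28.

Posterior: Beta(14, 28)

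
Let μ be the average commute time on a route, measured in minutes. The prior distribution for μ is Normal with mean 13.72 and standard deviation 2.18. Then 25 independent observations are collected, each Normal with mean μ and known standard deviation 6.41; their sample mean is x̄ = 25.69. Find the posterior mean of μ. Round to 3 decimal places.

Posterior mean ≈ 22.614

Prior precision 1/τ₀² = 1/2.18² = 0.210420; data precision n/σ² = 25/6.41² = 0.608449.
Posterior precision = 0.210420 + 0.608449 = 0.818869.
Posterior mean = (0.210420·13.72 + 0.608449·25.69) / 0.818869 = 22.614.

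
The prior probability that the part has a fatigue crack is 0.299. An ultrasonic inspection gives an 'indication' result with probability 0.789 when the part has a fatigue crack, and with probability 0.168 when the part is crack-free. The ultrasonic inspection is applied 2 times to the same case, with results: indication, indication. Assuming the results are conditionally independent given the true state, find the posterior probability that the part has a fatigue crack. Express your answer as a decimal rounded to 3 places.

With H the event that the part has a fatigue crack, the joint likelihood of the observed sequence is P(data|H) = 0.789·0.789 = 0.62252 and P(data|¬H) = 0.168·0.168 = 0.028224.
Bayes: P(H|data) = 0.299·0.62252 / (0.299·0.62252 + 0.701·0.028224) = 0.18613/0.20592 = 0.9039.

Posterior P(H) ≈ 0.904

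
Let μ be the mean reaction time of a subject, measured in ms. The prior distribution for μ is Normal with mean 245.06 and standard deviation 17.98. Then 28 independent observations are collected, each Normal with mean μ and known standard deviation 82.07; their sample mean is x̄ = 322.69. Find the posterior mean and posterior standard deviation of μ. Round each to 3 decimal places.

Posterior mean ≈ 289.570; posterior SD ≈ 11.744

With known σ, the Normal prior is conjugate. Weight on the data is w = (n/σ²)/(n/σ² + 1/τ₀²) = 0.00415709/(0.00415709+0.00309329) = 0.57336.
Posterior mean = w·x̄ + (1−w)·μ₀ = 0.57336·322.69 + 0.42664·245.06 = 289.570. Posterior variance = 1/(0.00415709+0.00309329) = 137.924, so SD = 11.744.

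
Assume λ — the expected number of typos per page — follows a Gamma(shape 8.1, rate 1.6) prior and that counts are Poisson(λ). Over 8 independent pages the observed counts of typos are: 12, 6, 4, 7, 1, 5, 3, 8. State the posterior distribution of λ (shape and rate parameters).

Posterior: Gamma(shape=54.1, rate=9.6)

The Poisson likelihood adds the total count to the shape and the number of exposure periods to the rate. Here ∑xᵢ = 46 and n = 8, so shape 8.1→54.1 and rate 1.6→9.6.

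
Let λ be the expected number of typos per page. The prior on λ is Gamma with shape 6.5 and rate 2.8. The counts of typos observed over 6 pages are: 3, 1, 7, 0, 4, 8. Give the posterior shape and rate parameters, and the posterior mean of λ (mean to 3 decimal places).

Posterior: Gamma(shape=29.5, rate=8.8); mean ≈ 3.352

Total count ∑xᵢ = 23 over n = 6 pages.
Gamma is conjugate to the Poisson likelihood: posterior is Gamma(shape = 6.5+23 = 29.5, rate = 2.8+6 = 8.8).
E[λ | data] = 29.5/8.8 = 3.352.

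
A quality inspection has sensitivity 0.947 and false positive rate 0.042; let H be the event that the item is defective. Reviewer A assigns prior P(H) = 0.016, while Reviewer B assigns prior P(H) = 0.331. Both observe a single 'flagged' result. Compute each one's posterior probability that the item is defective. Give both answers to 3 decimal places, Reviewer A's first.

P('+'|H) = 0.947, P('+'|¬H) = 0.042.
Reviewer A: numerator 0.947·0.016 = 0.015152; evidence = 0.015152+0.042·0.984 = 0.056480; posterior = 0.268.
Reviewer B: numerator 0.947·0.331 = 0.31346; evidence = 0.31346+0.042·0.669 = 0.34155; posterior = 0.918.

Reviewer A: 0.268; Reviewer B: 0.918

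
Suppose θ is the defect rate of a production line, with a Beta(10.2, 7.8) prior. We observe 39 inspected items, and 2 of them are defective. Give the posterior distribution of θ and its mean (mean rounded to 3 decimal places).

Posterior: Beta(12.2, 44.8); mean ≈ 0.214

The binomial likelihood is conjugate to the Beta prior: with 2 successes and 37 failures, the posterior is Beta(10.2+2, 7.8+37) = Beta(12.2, 44.8).
Posterior mean = α/(α+β) = 12.2/57 = 0.214.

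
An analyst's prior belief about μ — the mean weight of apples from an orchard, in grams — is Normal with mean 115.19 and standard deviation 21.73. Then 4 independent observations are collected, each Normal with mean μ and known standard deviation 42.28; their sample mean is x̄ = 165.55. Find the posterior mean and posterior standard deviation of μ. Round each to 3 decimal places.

With known σ, the Normal prior is conjugate. Weight on the data is w = (n/σ²)/(n/σ² + 1/τ₀²) = 0.00223764/(0.00223764+0.00211778) = 0.51376.
Posterior mean = w·x̄ + (1−w)·μ₀ = 0.51376·165.55 + 0.48624·115.19 = 141.063. Posterior variance = 1/(0.00223764+0.00211778) = 229.599, so SD = 15.153.

Posterior mean ≈ 141.063; posterior SD ≈ 15.153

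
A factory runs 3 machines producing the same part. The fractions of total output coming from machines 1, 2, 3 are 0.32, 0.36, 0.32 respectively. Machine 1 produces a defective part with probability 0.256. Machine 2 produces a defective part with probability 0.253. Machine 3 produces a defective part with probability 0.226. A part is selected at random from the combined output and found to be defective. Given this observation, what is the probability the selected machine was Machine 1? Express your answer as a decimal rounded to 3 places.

Posterior probability ≈ 0.334

P(defective|M1) = 0.256; P(defective|M2) = 0.253; P(defective|M3) = 0.226.
Prior × likelihood for each source: 0.32·0.256=0.08192, 0.36·0.253=0.09108, 0.32·0.226=0.07232. Summing gives P(defective) = 0.24532.
P(Machine 1 | defective) = 0.08192 / 0.24532 = 0.334.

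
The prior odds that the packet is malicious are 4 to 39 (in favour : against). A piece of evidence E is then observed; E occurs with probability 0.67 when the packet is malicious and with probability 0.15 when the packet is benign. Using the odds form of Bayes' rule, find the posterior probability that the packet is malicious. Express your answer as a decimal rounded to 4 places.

Prior odds = 4/39 = 0.10256. In log-odds, ln(0.10256) = -2.2773.
Add log likelihood ratio: ln(4.4667) = 1.4966.
Posterior log-odds = -0.78062, so posterior odds = exp(-0.78062) = 0.45812. Converting, P(H|E) = 0.45812/1.4581 = 0.3142.

Posterior probability ≈ 0.3142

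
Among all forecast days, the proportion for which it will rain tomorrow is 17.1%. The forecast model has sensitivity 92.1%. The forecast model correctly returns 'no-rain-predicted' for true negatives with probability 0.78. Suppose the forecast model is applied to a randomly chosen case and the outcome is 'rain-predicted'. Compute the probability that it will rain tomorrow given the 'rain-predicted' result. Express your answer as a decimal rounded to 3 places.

Let H be the event that it will rain tomorrow. P(H) = 0.171, so P(¬H) = 0.829. With E the 'rain-predicted' result, P(E|H) = 0.921 and P(E|¬H) = 0.22.
P(E) = 0.921·0.171 + 0.22·0.829 = 0.15749 + 0.18238 = 0.33987.
By Bayes' theorem, P(H|E) = 0.15749 / 0.33987 = 0.463.

P(H | E) ≈ 0.463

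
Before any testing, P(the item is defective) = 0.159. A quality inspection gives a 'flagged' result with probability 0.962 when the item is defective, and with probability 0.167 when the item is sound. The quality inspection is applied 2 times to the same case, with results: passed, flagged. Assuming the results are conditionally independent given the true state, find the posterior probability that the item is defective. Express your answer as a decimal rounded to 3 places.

Posterior P(H) ≈ 0.047

With H the event that the item is defective, the joint likelihood of the observed sequence is P(data|H) = 0.038·0.962 = 0.036556 and P(data|¬H) = 0.833·0.167 = 0.13911.
Bayes: P(H|data) = 0.159·0.036556 / (0.159·0.036556 + 0.841·0.13911) = 0.0058124/0.12280 = 0.0473.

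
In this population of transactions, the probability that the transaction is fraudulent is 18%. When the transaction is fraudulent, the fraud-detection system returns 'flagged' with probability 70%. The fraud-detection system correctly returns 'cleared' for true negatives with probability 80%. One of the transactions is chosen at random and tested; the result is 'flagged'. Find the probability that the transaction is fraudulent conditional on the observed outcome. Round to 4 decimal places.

P(H | E) ≈ 0.4345

Let H be the event that the transaction is fraudulent. P(H) = 0.18, so P(¬H) = 0.82. With E the 'flagged' result, P(E|H) = 0.7 and P(E|¬H) = 0.2.
P(E) = 0.7·0.18 + 0.2·0.82 = 0.12600 + 0.16400 = 0.29000.
By Bayes' theorem, P(H|E) = 0.12600 / 0.29000 = 0.4345.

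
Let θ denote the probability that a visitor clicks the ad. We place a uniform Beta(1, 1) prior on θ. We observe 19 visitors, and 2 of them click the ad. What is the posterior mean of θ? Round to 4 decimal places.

The binomial likelihood is conjugate to the Beta prior: with 2 successes and 17 failures, the posterior is Beta(1+2, 1+17) = Beta(3, 18).
E[θ | data] = 3/(3+18) = 0.1429.

Posterior mean ≈ 0.1429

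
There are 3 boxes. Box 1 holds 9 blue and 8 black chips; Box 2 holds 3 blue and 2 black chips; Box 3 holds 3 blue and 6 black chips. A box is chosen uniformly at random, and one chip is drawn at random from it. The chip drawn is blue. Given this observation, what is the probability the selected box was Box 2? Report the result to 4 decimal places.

Posterior probability ≈ 0.4102

Tabulate prior·likelihood by source: [1] prior 0.333333, lik 0.5294, product 0.1765; [2] prior 0.333333, lik 0.6, product 0.2000; [3] prior 0.333333, lik 0.3333, product 0.1111.
Normalizing constant = 0.48758; the posterior for Box 2 is its product over the sum, 0.2000/0.48758 = 0.4102.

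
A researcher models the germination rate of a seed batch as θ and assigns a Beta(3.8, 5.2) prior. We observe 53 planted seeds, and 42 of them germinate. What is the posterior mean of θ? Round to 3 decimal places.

Observing 42 successes and 11 failures updates Beta(3.8, 5.2) by adding the success and failure counts to the two shape parameters: α = 3.8+42 = 45.8, β = 5.2+11 = 16.2.
Posterior mean = α/(α+β) = 45.8/62 = 0.739.

Posterior mean ≈ 0.739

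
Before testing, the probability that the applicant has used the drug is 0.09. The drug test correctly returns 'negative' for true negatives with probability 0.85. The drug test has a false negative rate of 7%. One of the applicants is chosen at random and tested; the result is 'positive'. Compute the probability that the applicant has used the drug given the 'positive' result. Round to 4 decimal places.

Let H be the event that the applicant has used the drug. P(H) = 0.09, so P(¬H) = 0.91. With E the 'positive' result, P(E|H) = 0.93 and P(E|¬H) = 0.15.
P(E) = 0.93·0.09 + 0.15·0.91 = 0.083700 + 0.13650 = 0.22020.
By Bayes' theorem, P(H|E) = 0.083700 / 0.22020 = 0.3801.

P(H | E) ≈ 0.3801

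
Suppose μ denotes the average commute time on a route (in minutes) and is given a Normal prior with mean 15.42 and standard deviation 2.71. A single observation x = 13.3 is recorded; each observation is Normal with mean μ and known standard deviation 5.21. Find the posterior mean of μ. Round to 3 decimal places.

With known σ, the Normal prior is conjugate. Weight on the data is w = (n/σ²)/(n/σ² + 1/τ₀²) = 0.0368404/(0.0368404+0.136164) = 0.21295.
Posterior mean = w·x̄ + (1−w)·μ₀ = 0.21295·13.3 + 0.78705·15.42 = 14.969.

Posterior mean ≈ 14.969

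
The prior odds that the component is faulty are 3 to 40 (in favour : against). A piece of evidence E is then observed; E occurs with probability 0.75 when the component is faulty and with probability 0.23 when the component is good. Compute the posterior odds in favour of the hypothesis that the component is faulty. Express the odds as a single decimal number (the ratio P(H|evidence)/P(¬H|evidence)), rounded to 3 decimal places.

Prior odds = 3/40 = 0.075000. In log-odds, ln(0.075000) = -2.5903.
Add log likelihood ratio: ln(3.2609) = 1.1820.
Posterior log-odds = -1.4083, so posterior odds = exp(-1.4083) = 0.24457.

Posterior odds ≈ 0.245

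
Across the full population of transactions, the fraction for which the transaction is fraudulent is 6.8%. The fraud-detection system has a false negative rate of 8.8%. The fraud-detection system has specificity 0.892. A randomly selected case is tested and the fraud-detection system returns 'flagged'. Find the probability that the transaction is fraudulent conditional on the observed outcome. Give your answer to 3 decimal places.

P(H | E) ≈ 0.381

Write H for 'the transaction is fraudulent'. Prior odds H:¬H = 0.068/0.932 = 0.072961. For the 'flagged' outcome, the likelihood ratio is 0.912/0.108 = 8.4444.
Posterior odds = 0.072961 × 8.4444 = 0.61612, so P(H|E) = 0.61612/(1+0.61612) = 0.381.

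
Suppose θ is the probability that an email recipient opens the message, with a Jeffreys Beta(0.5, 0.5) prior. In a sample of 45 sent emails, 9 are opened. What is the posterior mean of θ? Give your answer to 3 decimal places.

Posterior mean ≈ 0.207

Observing 9 successes and 36 failures updates Beta(0.5, 0.5) by adding the success and failure counts to the two shape parameters: α = 0.5+9 = 9.5, β = 0.5+36 = 36.5.
E[θ | data] = 9.5/(9.5+36.5) = 0.207.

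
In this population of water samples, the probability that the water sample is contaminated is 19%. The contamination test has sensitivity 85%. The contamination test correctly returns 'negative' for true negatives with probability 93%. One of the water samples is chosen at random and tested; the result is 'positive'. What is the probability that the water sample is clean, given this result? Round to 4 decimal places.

P(¬H | E) ≈ 0.2599

Write H for 'the water sample is contaminated'. Prior odds H:¬H = 0.19/0.81 = 0.23457. For the 'positive' outcome, the likelihood ratio is 0.85/0.07 = 12.143.
Posterior odds = 0.23457 × 12.143 = 2.8483, so P(H|E) = 2.8483/(1+2.8483) = 0.7401. Then P(¬H|E) = 1 − 0.7401 = 0.2599.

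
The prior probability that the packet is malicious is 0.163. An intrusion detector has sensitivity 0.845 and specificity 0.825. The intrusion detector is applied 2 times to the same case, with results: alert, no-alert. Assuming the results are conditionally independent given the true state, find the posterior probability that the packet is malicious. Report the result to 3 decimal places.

Posterior P(H) ≈ 0.150

Let H be the event that the packet is malicious; start with P(H) = 0.163. P('alert'|H) = 0.845, P('alert'|¬H) = 0.175.
Update on result 1 ('alert'): P(H) ← 0.845·0.1630 / (0.845·0.1630 + 0.175·0.8370) = 0.13773/0.28421 = 0.4846.
Update on result 2 ('no-alert'): P(H) ← 0.155·0.4846 / (0.155·0.4846 + 0.825·0.5154) = 0.075117/0.50030 = 0.1501.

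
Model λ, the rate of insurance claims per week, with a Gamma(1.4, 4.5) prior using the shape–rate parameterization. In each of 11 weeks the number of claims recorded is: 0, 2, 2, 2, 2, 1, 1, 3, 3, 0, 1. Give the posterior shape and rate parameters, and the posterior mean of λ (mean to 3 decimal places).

Posterior: Gamma(shape=18.4, rate=15.5); mean ≈ 1.187

The Poisson likelihood adds the total count to the shape and the number of exposure periods to the rate. Here ∑xᵢ = 17 and n = 11, so shape 1.4→18.4 and rate 4.5→15.5.
Posterior mean = shape/rate = 18.4/15.5 = 1.187.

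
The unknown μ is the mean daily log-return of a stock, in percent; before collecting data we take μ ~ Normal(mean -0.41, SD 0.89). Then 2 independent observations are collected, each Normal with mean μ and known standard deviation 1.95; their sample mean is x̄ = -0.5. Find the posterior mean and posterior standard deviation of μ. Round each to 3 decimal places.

Prior precision 1/τ₀² = 1/0.89² = 1.26247; data precision n/σ² = 2/1.95² = 0.525970.
Posterior precision = 1.26247 + 0.525970 = 1.78844, giving posterior SD = 1/√1.78844 = 0.748.
Posterior mean = (1.26247·-0.41 + 0.525970·-0.5) / 1.78844 = -0.436.

Posterior mean ≈ -0.436; posterior SD ≈ 0.748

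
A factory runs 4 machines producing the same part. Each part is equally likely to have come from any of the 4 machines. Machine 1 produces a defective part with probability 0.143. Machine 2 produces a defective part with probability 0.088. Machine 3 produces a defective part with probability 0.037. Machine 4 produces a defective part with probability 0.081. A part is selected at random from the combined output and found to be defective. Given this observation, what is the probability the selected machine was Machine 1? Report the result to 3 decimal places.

P(defective|M1) = 0.143; P(defective|M2) = 0.088; P(defective|M3) = 0.037; P(defective|M4) = 0.081.
Prior × likelihood for each source: 0.25·0.143=0.03575, 0.25·0.088=0.02200, 0.25·0.037=0.009250, 0.25·0.081=0.02025. Summing gives P(defective) = 0.087250.
P(Machine 1 | defective) = 0.03575 / 0.087250 = 0.410.

Posterior probability ≈ 0.410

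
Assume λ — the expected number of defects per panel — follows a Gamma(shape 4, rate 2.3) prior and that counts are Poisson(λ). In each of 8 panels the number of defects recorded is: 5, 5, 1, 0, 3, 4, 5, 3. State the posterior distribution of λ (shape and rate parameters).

Posterior: Gamma(shape=30, rate=10.3)

The Poisson likelihood adds the total count to the shape and the number of exposure periods to the rate. Here ∑xᵢ = 26 and n = 8, so shape 4→30 and rate 2.3→10.3.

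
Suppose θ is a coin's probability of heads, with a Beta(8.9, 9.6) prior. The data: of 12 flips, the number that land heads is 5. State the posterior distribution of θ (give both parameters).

Posterior: Beta(13.9, 16.6)

Observing 5 successes and 7 failures updates Beta(8.9, 9.6) by adding the success and failure counts to the two shape parameters: α = 8.9+5 = 13.9, β = 9.6+7 = 16.6.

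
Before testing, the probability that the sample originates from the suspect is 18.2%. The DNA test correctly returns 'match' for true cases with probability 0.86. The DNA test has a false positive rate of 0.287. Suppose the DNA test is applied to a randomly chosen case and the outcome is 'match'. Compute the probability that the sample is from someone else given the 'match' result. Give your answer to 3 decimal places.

Write H for 'the sample originates from the suspect'. Prior odds H:¬H = 0.182/0.818 = 0.22249. For the 'match' outcome, the likelihood ratio is 0.86/0.287 = 2.9965.
Posterior odds = 0.22249 × 2.9965 = 0.66671, so P(H|E) = 0.66671/(1+0.66671) = 0.400. Then P(¬H|E) = 1 − 0.400 = 0.600.

P(¬H | E) ≈ 0.600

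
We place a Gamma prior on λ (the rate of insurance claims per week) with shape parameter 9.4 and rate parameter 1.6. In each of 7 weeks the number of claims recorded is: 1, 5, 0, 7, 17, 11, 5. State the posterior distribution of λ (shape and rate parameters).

Posterior: Gamma(shape=55.4, rate=8.6)

Total count ∑xᵢ = 46 over n = 7 weeks.
Gamma is conjugate to the Poisson likelihood: posterior is Gamma(shape = 9.4+46 = 55.4, rate = 1.6+7 = 8.6).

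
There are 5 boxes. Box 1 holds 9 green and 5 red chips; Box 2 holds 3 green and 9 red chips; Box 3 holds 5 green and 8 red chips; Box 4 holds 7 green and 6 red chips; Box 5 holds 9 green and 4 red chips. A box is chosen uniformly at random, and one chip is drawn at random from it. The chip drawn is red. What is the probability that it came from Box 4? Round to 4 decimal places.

P(red|Box 1) = 0.3571; P(red|Box 2) = 0.75; P(red|Box 3) = 0.6154; P(red|Box 4) = 0.4615; P(red|Box 5) = 0.3077.
Prior × likelihood for each source: 0.2·0.3571=0.07143, 0.2·0.75=0.1500, 0.2·0.6154=0.1231, 0.2·0.4615=0.09231, 0.2·0.3077=0.06154. Summing gives P(red) = 0.49835.
P(Box 4 | red) = 0.09231 / 0.49835 = 0.1852.

Posterior probability ≈ 0.1852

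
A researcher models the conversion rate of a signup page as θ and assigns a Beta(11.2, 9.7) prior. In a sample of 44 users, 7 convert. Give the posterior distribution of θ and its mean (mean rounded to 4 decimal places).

Posterior: Beta(18.2, 46.7); mean ≈ 0.2804

Observing 7 successes and 37 failures updates Beta(11.2, 9.7) by adding the success and failure counts to the two shape parameters: α = 11.2+7 = 18.2, β = 9.7+37 = 46.7.
Posterior mean = α/(α+β) = 18.2/64.9 = 0.2804.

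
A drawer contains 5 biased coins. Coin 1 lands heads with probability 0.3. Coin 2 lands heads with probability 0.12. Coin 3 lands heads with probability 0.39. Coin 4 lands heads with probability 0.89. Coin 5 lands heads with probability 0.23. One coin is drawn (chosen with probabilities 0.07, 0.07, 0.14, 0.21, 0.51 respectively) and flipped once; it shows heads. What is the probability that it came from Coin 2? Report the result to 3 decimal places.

P(heads|C1) = 0.3; P(heads|C2) = 0.12; P(heads|C3) = 0.39; P(heads|C4) = 0.89; P(heads|C5) = 0.23.
Prior × likelihood for each source: 0.07·0.3=0.02100, 0.07·0.12=0.008400, 0.14·0.39=0.05460, 0.21·0.89=0.1869, 0.51·0.23=0.1173. Summing gives P(heads) = 0.38820.
P(Coin 2 | heads) = 0.008400 / 0.38820 = 0.022.

Posterior probability ≈ 0.022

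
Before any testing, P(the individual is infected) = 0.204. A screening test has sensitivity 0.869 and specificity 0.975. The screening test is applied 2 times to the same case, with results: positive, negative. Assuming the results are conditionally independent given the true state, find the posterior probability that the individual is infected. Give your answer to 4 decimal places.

Let H be the event that the individual is infected; start with P(H) = 0.204. P('positive'|H) = 0.869, P('positive'|¬H) = 0.025.
Update on result 1 ('positive'): P(H) ← 0.869·0.2040 / (0.869·0.2040 + 0.025·0.7960) = 0.17728/0.19718 = 0.8991.
Update on result 2 ('negative'): P(H) ← 0.131·0.8991 / (0.131·0.8991 + 0.975·0.1009) = 0.11778/0.21618 = 0.5448.

Posterior P(H) ≈ 0.5448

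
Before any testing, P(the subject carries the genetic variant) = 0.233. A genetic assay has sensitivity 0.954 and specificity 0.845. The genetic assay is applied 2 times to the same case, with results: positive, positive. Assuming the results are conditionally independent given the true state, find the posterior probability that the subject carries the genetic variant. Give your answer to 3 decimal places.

Posterior P(H) ≈ 0.920

With H the event that the subject carries the genetic variant, the joint likelihood of the observed sequence is P(data|H) = 0.954·0.954 = 0.91012 and P(data|¬H) = 0.155·0.155 = 0.024025.
Bayes: P(H|data) = 0.233·0.91012 / (0.233·0.91012 + 0.767·0.024025) = 0.21206/0.23048 = 0.9201.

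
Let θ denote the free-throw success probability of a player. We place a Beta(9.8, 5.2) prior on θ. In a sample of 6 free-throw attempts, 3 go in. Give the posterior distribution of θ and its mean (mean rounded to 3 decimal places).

The binomial likelihood is conjugate to the Beta prior: with 3 successes and 3 failures, the posterior is Beta(9.8+3, 5.2+3) = Beta(12.8, 8.2).
E[θ | data] = 12.8/(12.8+8.2) = 0.610.

Posterior: Beta(12.8, 8.2); mean ≈ 0.610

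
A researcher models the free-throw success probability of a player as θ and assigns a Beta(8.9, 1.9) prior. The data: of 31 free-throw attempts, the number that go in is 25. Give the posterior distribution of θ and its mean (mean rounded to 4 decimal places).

Posterior: Beta(33.9, 7.9); mean ≈ 0.8110

Observing 25 successes and 6 failures updates Beta(8.9, 1.9) by adding the success and failure counts to the two shape parameters: α = 8.9+25 = 33.9, β = 1.9+6 = 7.9.
E[θ | data] = 33.9/(33.9+7.9) = 0.8110.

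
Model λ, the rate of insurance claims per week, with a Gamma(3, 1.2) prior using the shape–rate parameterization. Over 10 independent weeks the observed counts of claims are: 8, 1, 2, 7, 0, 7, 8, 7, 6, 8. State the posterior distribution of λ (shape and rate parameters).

Posterior: Gamma(shape=57, rate=11.2)

Total count ∑xᵢ = 54 over n = 10 weeks.
Gamma is conjugate to the Poisson likelihood: posterior is Gamma(shape = 3+54 = 57, rate = 1.2+10 = 11.2).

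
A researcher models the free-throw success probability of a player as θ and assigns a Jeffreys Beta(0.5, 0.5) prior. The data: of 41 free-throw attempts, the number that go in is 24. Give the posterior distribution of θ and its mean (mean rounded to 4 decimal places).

The binomial likelihood is conjugate to the Beta prior: with 24 successes and 17 failures, the posterior is Beta(0.5+24, 0.5+17) = Beta(24.5, 17.5).
E[θ | data] = 24.5/(24.5+17.5) = 0.5833.

Posterior: Beta(24.5, 17.5); mean ≈ 0.5833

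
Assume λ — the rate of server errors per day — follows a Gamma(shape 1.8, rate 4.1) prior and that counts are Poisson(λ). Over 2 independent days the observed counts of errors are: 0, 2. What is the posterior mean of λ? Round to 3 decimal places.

The Poisson likelihood adds the total count to the shape and the number of exposure periods to the rate. Here ∑xᵢ = 2 and n = 2, so shape 1.8→3.8 and rate 4.1→6.1.
E[λ | data] = 3.8/6.1 = 0.623.

Posterior mean ≈ 0.623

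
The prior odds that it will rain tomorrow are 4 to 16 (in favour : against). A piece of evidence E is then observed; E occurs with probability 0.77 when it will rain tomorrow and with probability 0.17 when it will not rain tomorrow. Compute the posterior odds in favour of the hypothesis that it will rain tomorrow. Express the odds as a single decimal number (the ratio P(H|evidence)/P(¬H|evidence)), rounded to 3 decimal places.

Posterior odds ≈ 1.132

Prior odds = 4/16 = 0.25000. In log-odds, ln(0.25000) = -1.3863.
Add log likelihood ratio: ln(4.5294) = 1.5106.
Posterior log-odds = 0.12430, so posterior odds = exp(0.12430) = 1.1324.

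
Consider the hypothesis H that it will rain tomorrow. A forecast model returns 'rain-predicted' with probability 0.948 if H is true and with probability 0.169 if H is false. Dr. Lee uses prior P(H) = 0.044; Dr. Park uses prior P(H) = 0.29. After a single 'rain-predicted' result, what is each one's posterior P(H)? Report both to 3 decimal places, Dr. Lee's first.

The likelihood ratio for a 'rain-predicted' result is 0.948/0.169 = 5.6095.
Dr. Lee: prior odds 0.044/0.956 = 0.046025; posterior odds 0.25818; posterior probability 0.205.
Dr. Park: prior odds 0.29/0.71 = 0.40845; posterior odds 2.2912; posterior probability 0.696.

Dr. Lee: 0.205; Dr. Park: 0.696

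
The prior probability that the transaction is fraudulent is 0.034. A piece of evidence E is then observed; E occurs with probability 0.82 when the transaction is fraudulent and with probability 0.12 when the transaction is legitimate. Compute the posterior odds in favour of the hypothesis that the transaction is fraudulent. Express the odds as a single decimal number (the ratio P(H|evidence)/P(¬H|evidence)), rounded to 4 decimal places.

Posterior odds ≈ 0.2405

Prior odds = 0.034/(1−0.034) = 0.035197. In log-odds, ln(0.035197) = -3.3468.
Add log likelihood ratio: ln(6.8333) = 1.9218.
Posterior log-odds = -1.4250, so posterior odds = exp(-1.4250) = 0.24051.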